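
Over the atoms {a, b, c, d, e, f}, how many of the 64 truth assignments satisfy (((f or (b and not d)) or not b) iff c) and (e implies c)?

Initial set: {T ((((f or (b and not d)) or not b) iff c) and (e implies c))}.
T ((((f or (b and not d)) or not b) iff c) and (e implies c)): α-rule — add T (((f or (b and not d)) or not b) iff c), T (e implies c).
T (((f or (b and not d)) or not b) iff c): β-rule — branch into T ((f or (b and not d)) or not b), T c  //  F ((f or (b and not d)) or not b), F c.
  branch 1 (add T ((f or (b and not d)) or not b), T c):
    T (e implies c): β-rule — branch into F e  //  T c.
      branch 1.1 (add F e):
        T ((f or (b and not d)) or not b): β-rule — branch into T (f or (b and not d))  //  T not b.
          branch 1.1.1 (add T (f or (b and not d))):
            T (f or (b and not d)): β-rule — branch into T f  //  T (b and not d).
              branch 1.1.1.1 (add T f):
                ○ open, literals {c=true, e=false, f=true}.
              branch 1.1.1.2 (add T (b and not d)):
                T (b and not d): α-rule — add T b, T not d.
                ○ open, literals {b=true, c=true, d=false, e=false}.
          branch 1.1.2 (add T not b):
            ○ open, literals {b=false, c=true, e=false}.
      branch 1.2 (add T c):
        T ((f or (b and not d)) or not b): β-rule — branch into T (f or (b and not d))  //  T not b.
          branch 1.2.1 (add T (f or (b and not d))):
            T (f or (b and not d)): β-rule — branch into T f  //  T (b and not d).
              branch 1.2.1.1 (add T f):
                ○ open, literals {c=true, f=true}.
              branch 1.2.1.2 (add T (b and not d)):
                T (b and not d): α-rule — add T b, T not d.
                ○ open, literals {b=true, c=true, d=false}.
          branch 1.2.2 (add T not b):
            ○ open, literals {b=false, c=true}.
  branch 2 (add F ((f or (b and not d)) or not b), F c):
    F ((f or (b and not d)) or not b): α-rule — add F (f or (b and not d)), F not b.
    F (f or (b and not d)): α-rule — add F f, F (b and not d).
    T (e implies c): β-rule — branch into F e  //  T c.
      branch 2.1 (add F e):
        F (b and not d): β-rule — branch into F b  //  F not d.
          branch 2.1.1 (add F b):
            × closes — contains both b and not b.
          branch 2.1.2 (add F not d):
            ○ open, literals {b=true, c=false, d=true, e=false, f=false}.
      branch 2.2 (add T c):
        × closes — contains both c and not c.
2 branches closed, 7 open.
Each open branch fixes some atoms; the unmentioned ones are free. Counting distinct full assignments: branch {c=true, e=false, f=true} (a, b, d) contributes 8 new; branch {b=true, c=true, d=false, e=false} (a, f) contributes 2 new; branch {b=false, c=true, e=false} (a, d, f) contributes 4 new; branch {c=true, f=true} (a, b, d, e) contributes 8 new; branch {b=true, c=true, d=false} (a, e, f) contributes 2 new; branch {b=false, c=true} (a, d, e, f) contributes 4 new; branch {b=true, c=false, d=true, e=false, f=false} (a) contributes 2 new. Total: 30.

30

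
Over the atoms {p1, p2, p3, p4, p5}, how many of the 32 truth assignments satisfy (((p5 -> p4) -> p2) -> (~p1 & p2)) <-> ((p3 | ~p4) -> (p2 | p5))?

Initial set: {((((p5 -> p4) -> p2) -> (~p1 & p2)) <-> ((p3 | ~p4) -> (p2 | p5)))}.
((((p5 -> p4) -> p2) -> (~p1 & p2)) <-> ((p3 | ~p4) -> (p2 | p5))): β-rule — branch into (((p5 -> p4) -> p2) -> (~p1 & p2)), ((p3 | ~p4) -> (p2 | p5))  //  ~(((p5 -> p4) -> p2) -> (~p1 & p2)), ~((p3 | ~p4) -> (p2 | p5)).
  branch 1 (add (((p5 -> p4) -> p2) -> (~p1 & p2)), ((p3 | ~p4) -> (p2 | p5))):
    (((p5 -> p4) -> p2) -> (~p1 & p2)): β-rule — branch into ~((p5 -> p4) -> p2)  //  (~p1 & p2).
      branch 1.1 (add ~((p5 -> p4) -> p2)):
        ~((p5 -> p4) -> p2): α-rule — add (p5 -> p4), ~p2.
        ((p3 | ~p4) -> (p2 | p5)): β-rule — branch into ~(p3 | ~p4)  //  (p2 | p5).
          branch 1.1.1 (add ~(p3 | ~p4)):
            ~(p3 | ~p4): α-rule — add ~p3, ~~p4.
            (p5 -> p4): β-rule — branch into ~p5  //  p4.
              branch 1.1.1.1 (add ~p5):
                ○ open, literals {p2=F, p3=F, p4=T, p5=F}.
              branch 1.1.1.2 (add p4):
                ○ open, literals {p2=F, p3=F, p4=T}.
          branch 1.1.2 (add (p2 | p5)):
            (p5 -> p4): β-rule — branch into ~p5  //  p4.
              branch 1.1.2.1 (add ~p5):
                (p2 | p5): β-rule — branch into p2  //  p5.
                  branch 1.1.2.1.1 (add p2):
                    × closes — contains both p2 and ~p2.
                  branch 1.1.2.1.2 (add p5):
                    × closes — contains both p5 and ~p5.
              branch 1.1.2.2 (add p4):
                (p2 | p5): β-rule — branch into p2  //  p5.
                  branch 1.1.2.2.1 (add p2):
                    × closes — contains both p2 and ~p2.
                  branch 1.1.2.2.2 (add p5):
                    ○ open, literals {p2=F, p4=T, p5=T}.
      branch 1.2 (add (~p1 & p2)):
        (~p1 & p2): α-rule — add ~p1, p2.
        ((p3 | ~p4) -> (p2 | p5)): β-rule — branch into ~(p3 | ~p4)  //  (p2 | p5).
          branch 1.2.1 (add ~(p3 | ~p4)):
            ~(p3 | ~p4): α-rule — add ~p3, ~~p4.
            ○ open, literals {p1=F, p2=T, p3=F, p4=T}.
          branch 1.2.2 (add (p2 | p5)):
            (p2 | p5): β-rule — branch into p2  //  p5.
              branch 1.2.2.1 (add p2):
                ○ open, literals {p1=F, p2=T}.
              branch 1.2.2.2 (add p5):
                ○ open, literals {p1=F, p2=T, p5=T}.
  branch 2 (add ~(((p5 -> p4) -> p2) -> (~p1 & p2)), ~((p3 | ~p4) -> (p2 | p5))):
    ~(((p5 -> p4) -> p2) -> (~p1 & p2)): α-rule — add ((p5 -> p4) -> p2), ~(~p1 & p2).
    ~((p3 | ~p4) -> (p2 | p5)): α-rule — add (p3 | ~p4), ~(p2 | p5).
    ~(p2 | p5): α-rule — add ~p2, ~p5.
    ((p5 -> p4) -> p2): β-rule — branch into ~(p5 -> p4)  //  p2.
      branch 2.1 (add ~(p5 -> p4)):
        ~(p5 -> p4): α-rule — add p5, ~p4.
        × closes — contains both p5 and ~p5.
      branch 2.2 (add p2):
        × closes — contains both p2 and ~p2.
5 branches closed, 6 open.
Each open branch fixes some atoms; the unmentioned ones are free. Counting distinct full assignments: branch {p2=F, p3=F, p4=T, p5=F} (p1) contributes 2 new; branch {p2=F, p3=F, p4=T} (p1, p5) contributes 2 new; branch {p2=F, p4=T, p5=T} (p1, p3) contributes 2 new; branch {p1=F, p2=T, p3=F, p4=T} (p5) contributes 2 new; branch {p1=F, p2=T} (p3, p4, p5) contributes 6 new; branch {p1=F, p2=T, p5=T} (p3, p4) contributes 0 new. Total: 14.

14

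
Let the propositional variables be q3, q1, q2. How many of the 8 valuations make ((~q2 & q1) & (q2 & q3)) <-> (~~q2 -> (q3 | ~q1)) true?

1

Initial set: {(((~q2 & q1) & (q2 & q3)) <-> (~~q2 -> (q3 | ~q1)))}.
(((~q2 & q1) & (q2 & q3)) <-> (~~q2 -> (q3 | ~q1))): β-rule — branch into ((~q2 & q1) & (q2 & q3)), (~~q2 -> (q3 | ~q1))  //  ~((~q2 & q1) & (q2 & q3)), ~(~~q2 -> (q3 | ~q1)).
  branch 1 (add ((~q2 & q1) & (q2 & q3)), (~~q2 -> (q3 | ~q1))):
    ((~q2 & q1) & (q2 & q3)): α-rule — add (~q2 & q1), (q2 & q3).
    (~q2 & q1): α-rule — add ~q2, q1.
    (q2 & q3): α-rule — add q2, q3.
    × closes — contains both q2 and ~q2.
  branch 2 (add ~((~q2 & q1) & (q2 & q3)), ~(~~q2 -> (q3 | ~q1))):
    ~(~~q2 -> (q3 | ~q1)): α-rule — add ~~q2, ~(q3 | ~q1).
    ~~q2: drop double negation, giving q2.
    ~(q3 | ~q1): α-rule — add ~q3, ~~q1.
    ~((~q2 & q1) & (q2 & q3)): β-rule — branch into ~(~q2 & q1)  //  ~(q2 & q3).
      branch 2.1 (add ~(~q2 & q1)):
        ~(~q2 & q1): β-rule — branch into ~~q2  //  ~q1.
          branch 2.1.1 (add ~~q2):
            ○ open, literals {q1=true, q2=true, q3=false}.
          branch 2.1.2 (add ~q1):
            × closes — contains both q1 and ~q1.
      branch 2.2 (add ~(q2 & q3)):
        ~(q2 & q3): β-rule — branch into ~q2  //  ~q3.
          branch 2.2.1 (add ~q2):
            × closes — contains both q2 and ~q2.
          branch 2.2.2 (add ~q3):
            ○ open, literals {q1=true, q2=true, q3=false}.
3 branches closed, 2 open.
Each open branch fixes some atoms; the unmentioned ones are free. Counting distinct full assignments: branch {q1=true, q2=true, q3=false} (none free) contributes 1 new; branch {q1=true, q2=true, q3=false} (none free) contributes 0 new. Total: 1.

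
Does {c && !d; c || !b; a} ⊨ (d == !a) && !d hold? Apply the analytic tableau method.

Initial set: {(c && !d); (c || !b); a; !((d == !a) && !d)}.
(c && !d): α-rule — add c, !d.
(c || !b): β-rule — branch into c  //  !b.
  branch 1 (add c):
    !((d == !a) && !d): β-rule — branch into !(d == !a)  //  !!d.
      branch 1.1 (add !(d == !a)):
        !(d == !a): β-rule — branch into d, !!a  //  !d, !a.
          branch 1.1.1 (add d, !!a):
            × closes — contains both d and !d.
          branch 1.1.2 (add !d, !a):
            × closes — contains both a and !a.
      branch 1.2 (add !!d):
        × closes — contains both d and !d.
  branch 2 (add !b):
    !((d == !a) && !d): β-rule — branch into !(d == !a)  //  !!d.
      branch 2.1 (add !(d == !a)):
        !(d == !a): β-rule — branch into d, !!a  //  !d, !a.
          branch 2.1.1 (add d, !!a):
            × closes — contains both d and !d.
          branch 2.1.2 (add !d, !a):
            × closes — contains both a and !a.
      branch 2.2 (add !!d):
        × closes — contains both d and !d.
All 6 branches close.
Every branch closed, so the premises entail the conclusion.

Yes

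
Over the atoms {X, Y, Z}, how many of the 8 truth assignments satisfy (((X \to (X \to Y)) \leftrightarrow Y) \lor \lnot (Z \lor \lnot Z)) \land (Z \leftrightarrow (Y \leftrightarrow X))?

Initial set: {((((X \to (X \to Y)) \leftrightarrow Y) \lor \lnot (Z \lor \lnot Z)) \land (Z \leftrightarrow (Y \leftrightarrow X)))}.
((((X \to (X \to Y)) \leftrightarrow Y) \lor \lnot (Z \lor \lnot Z)) \land (Z \leftrightarrow (Y \leftrightarrow X))): α-rule — add (((X \to (X \to Y)) \leftrightarrow Y) \lor \lnot (Z \lor \lnot Z)), (Z \leftrightarrow (Y \leftrightarrow X)).
(((X \to (X \to Y)) \leftrightarrow Y) \lor \lnot (Z \lor \lnot Z)): β-rule — branch into ((X \to (X \to Y)) \leftrightarrow Y)  //  \lnot (Z \lor \lnot Z).
  branch 1 (add ((X \to (X \to Y)) \leftrightarrow Y)):
    (Z \leftrightarrow (Y \leftrightarrow X)): β-rule — branch into Z, (Y \leftrightarrow X)  //  \lnot Z, \lnot (Y \leftrightarrow X).
      branch 1.1 (add Z, (Y \leftrightarrow X)):
        ((X \to (X \to Y)) \leftrightarrow Y): β-rule — branch into (X \to (X \to Y)), Y  //  \lnot (X \to (X \to Y)), \lnot Y.
          branch 1.1.1 (add (X \to (X \to Y)), Y):
            (Y \leftrightarrow X): β-rule — branch into Y, X  //  \lnot Y, \lnot X.
              branch 1.1.1.1 (add Y, X):
                (X \to (X \to Y)): β-rule — branch into \lnot X  //  (X \to Y).
                  branch 1.1.1.1.1 (add \lnot X):
                    × closes — contains both X and \lnot X.
                  branch 1.1.1.1.2 (add (X \to Y)):
                    (X \to Y): β-rule — branch into \lnot X  //  Y.
                      branch 1.1.1.1.2.1 (add \lnot X):
                        × closes — contains both X and \lnot X.
                      branch 1.1.1.1.2.2 (add Y):
                        ○ open, literals {X=true, Y=true, Z=true}.
              branch 1.1.1.2 (add \lnot Y, \lnot X):
                × closes — contains both Y and \lnot Y.
          branch 1.1.2 (add \lnot (X \to (X \to Y)), \lnot Y):
            \lnot (X \to (X \to Y)): α-rule — add X, \lnot (X \to Y).
            \lnot (X \to Y): α-rule — add X, \lnot Y.
            (Y \leftrightarrow X): β-rule — branch into Y, X  //  \lnot Y, \lnot X.
              branch 1.1.2.1 (add Y, X):
                × closes — contains both Y and \lnot Y.
              branch 1.1.2.2 (add \lnot Y, \lnot X):
                × closes — contains both X and \lnot X.
      branch 1.2 (add \lnot Z, \lnot (Y \leftrightarrow X)):
        ((X \to (X \to Y)) \leftrightarrow Y): β-rule — branch into (X \to (X \to Y)), Y  //  \lnot (X \to (X \to Y)), \lnot Y.
          branch 1.2.1 (add (X \to (X \to Y)), Y):
            \lnot (Y \leftrightarrow X): β-rule — branch into Y, \lnot X  //  \lnot Y, X.
              branch 1.2.1.1 (add Y, \lnot X):
                (X \to (X \to Y)): β-rule — branch into \lnot X  //  (X \to Y).
                  branch 1.2.1.1.1 (add \lnot X):
                    ○ open, literals {X=false, Y=true, Z=false}.
                  branch 1.2.1.1.2 (add (X \to Y)):
                    (X \to Y): β-rule — branch into \lnot X  //  Y.
                      branch 1.2.1.1.2.1 (add \lnot X):
                        ○ open, literals {X=false, Y=true, Z=false}.
                      branch 1.2.1.1.2.2 (add Y):
                        ○ open, literals {X=false, Y=true, Z=false}.
              branch 1.2.1.2 (add \lnot Y, X):
                × closes — contains both Y and \lnot Y.
          branch 1.2.2 (add \lnot (X \to (X \to Y)), \lnot Y):
            \lnot (X \to (X \to Y)): α-rule — add X, \lnot (X \to Y).
            \lnot (X \to Y): α-rule — add X, \lnot Y.
            \lnot (Y \leftrightarrow X): β-rule — branch into Y, \lnot X  //  \lnot Y, X.
              branch 1.2.2.1 (add Y, \lnot X):
                × closes — contains both Y and \lnot Y.
              branch 1.2.2.2 (add \lnot Y, X):
                ○ open, literals {X=true, Y=false, Z=false}.
  branch 2 (add \lnot (Z \lor \lnot Z)):
    \lnot (Z \lor \lnot Z): α-rule — add \lnot Z, \lnot \lnot Z.
    × closes — contains both Z and \lnot Z.
8 branches closed, 5 open.
Each open branch fixes some atoms; the unmentioned ones are free. Counting distinct full assignments: branch {X=true, Y=true, Z=true} (none free) contributes 1 new; branch {X=false, Y=true, Z=false} (none free) contributes 1 new; branch {X=false, Y=true, Z=false} (none free) contributes 0 new; branch {X=false, Y=true, Z=false} (none free) contributes 0 new; branch {X=true, Y=false, Z=false} (none free) contributes 1 new. Total: 3.

3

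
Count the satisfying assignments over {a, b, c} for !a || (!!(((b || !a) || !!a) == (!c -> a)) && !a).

4

Initial set: {(!a || (!!(((b || !a) || !!a) == (!c -> a)) && !a))}.
(!a || (!!(((b || !a) || !!a) == (!c -> a)) && !a)): β-rule — branch into !a  //  (!!(((b || !a) || !!a) == (!c -> a)) && !a).
  branch 1 (add !a):
    ○ open, literals {a=false}.
  branch 2 (add (!!(((b || !a) || !!a) == (!c -> a)) && !a)):
    (!!(((b || !a) || !!a) == (!c -> a)) && !a): α-rule — add !!(((b || !a) || !!a) == (!c -> a)), !a.
    !!(((b || !a) || !!a) == (!c -> a)): drop double negation, giving (((b || !a) || !!a) == (!c -> a)).
    (((b || !a) || !!a) == (!c -> a)): β-rule — branch into ((b || !a) || !!a), (!c -> a)  //  !((b || !a) || !!a), !(!c -> a).
      branch 2.1 (add ((b || !a) || !!a), (!c -> a)):
        ((b || !a) || !!a): β-rule — branch into (b || !a)  //  !!a.
          branch 2.1.1 (add (b || !a)):
            (!c -> a): β-rule — branch into !!c  //  a.
              branch 2.1.1.1 (add !!c):
                (b || !a): β-rule — branch into b  //  !a.
                  branch 2.1.1.1.1 (add b):
                    ○ open, literals {a=false, b=true, c=true}.
                  branch 2.1.1.1.2 (add !a):
                    ○ open, literals {a=false, c=true}.
              branch 2.1.1.2 (add a):
                × closes — contains both a and !a.
          branch 2.1.2 (add !!a):
            !!a: drop double negation, giving a.
            × closes — contains both a and !a.
      branch 2.2 (add !((b || !a) || !!a), !(!c -> a)):
        !((b || !a) || !!a): α-rule — add !(b || !a), !!!a.
        !(!c -> a): α-rule — add !c, !a.
        !(b || !a): α-rule — add !b, !!a.
        × closes — contains both a and !a.
3 branches closed, 3 open.
Each open branch fixes some atoms; the unmentioned ones are free. Counting distinct full assignments: branch {a=false} (b, c) contributes 4 new; branch {a=false, b=true, c=true} (none free) contributes 0 new; branch {a=false, c=true} (b) contributes 0 new. Total: 4.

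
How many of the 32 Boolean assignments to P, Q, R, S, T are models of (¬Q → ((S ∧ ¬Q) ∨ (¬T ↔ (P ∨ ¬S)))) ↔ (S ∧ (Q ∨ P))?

16

Initial set: {((¬Q → ((S ∧ ¬Q) ∨ (¬T ↔ (P ∨ ¬S)))) ↔ (S ∧ (Q ∨ P)))}.
((¬Q → ((S ∧ ¬Q) ∨ (¬T ↔ (P ∨ ¬S)))) ↔ (S ∧ (Q ∨ P))): β-rule — branch into (¬Q → ((S ∧ ¬Q) ∨ (¬T ↔ (P ∨ ¬S)))), (S ∧ (Q ∨ P))  //  ¬(¬Q → ((S ∧ ¬Q) ∨ (¬T ↔ (P ∨ ¬S)))), ¬(S ∧ (Q ∨ P)).
  branch 1 (add (¬Q → ((S ∧ ¬Q) ∨ (¬T ↔ (P ∨ ¬S)))), (S ∧ (Q ∨ P))):
    (S ∧ (Q ∨ P)): α-rule — add S, (Q ∨ P).
    (¬Q → ((S ∧ ¬Q) ∨ (¬T ↔ (P ∨ ¬S)))): β-rule — branch into ¬¬Q  //  ((S ∧ ¬Q) ∨ (¬T ↔ (P ∨ ¬S))).
      branch 1.1 (add ¬¬Q):
        (Q ∨ P): β-rule — branch into Q  //  P.
          branch 1.1.1 (add Q):
            ○ open, literals {Q=true, S=true}.
          branch 1.1.2 (add P):
            ○ open, literals {P=true, Q=true, S=true}.
      branch 1.2 (add ((S ∧ ¬Q) ∨ (¬T ↔ (P ∨ ¬S)))):
        (Q ∨ P): β-rule — branch into Q  //  P.
          branch 1.2.1 (add Q):
            ((S ∧ ¬Q) ∨ (¬T ↔ (P ∨ ¬S))): β-rule — branch into (S ∧ ¬Q)  //  (¬T ↔ (P ∨ ¬S)).
              branch 1.2.1.1 (add (S ∧ ¬Q)):
                (S ∧ ¬Q): α-rule — add S, ¬Q.
                × closes — contains both Q and ¬Q.
              branch 1.2.1.2 (add (¬T ↔ (P ∨ ¬S))):
                (¬T ↔ (P ∨ ¬S)): β-rule — branch into ¬T, (P ∨ ¬S)  //  ¬¬T, ¬(P ∨ ¬S).
                  branch 1.2.1.2.1 (add ¬T, (P ∨ ¬S)):
                    (P ∨ ¬S): β-rule — branch into P  //  ¬S.
                      branch 1.2.1.2.1.1 (add P):
                        ○ open, literals {P=true, Q=true, S=true, T=false}.
                      branch 1.2.1.2.1.2 (add ¬S):
                        × closes — contains both S and ¬S.
                  branch 1.2.1.2.2 (add ¬¬T, ¬(P ∨ ¬S)):
                    ¬(P ∨ ¬S): α-rule — add ¬P, ¬¬S.
                    ○ open, literals {P=false, Q=true, S=true, T=true}.
          branch 1.2.2 (add P):
            ((S ∧ ¬Q) ∨ (¬T ↔ (P ∨ ¬S))): β-rule — branch into (S ∧ ¬Q)  //  (¬T ↔ (P ∨ ¬S)).
              branch 1.2.2.1 (add (S ∧ ¬Q)):
                (S ∧ ¬Q): α-rule — add S, ¬Q.
                ○ open, literals {P=true, Q=false, S=true}.
              branch 1.2.2.2 (add (¬T ↔ (P ∨ ¬S))):
                (¬T ↔ (P ∨ ¬S)): β-rule — branch into ¬T, (P ∨ ¬S)  //  ¬¬T, ¬(P ∨ ¬S).
                  branch 1.2.2.2.1 (add ¬T, (P ∨ ¬S)):
                    (P ∨ ¬S): β-rule — branch into P  //  ¬S.
                      branch 1.2.2.2.1.1 (add P):
                        ○ open, literals {P=true, S=true, T=false}.
                      branch 1.2.2.2.1.2 (add ¬S):
                        × closes — contains both S and ¬S.
                  branch 1.2.2.2.2 (add ¬¬T, ¬(P ∨ ¬S)):
                    ¬(P ∨ ¬S): α-rule — add ¬P, ¬¬S.
                    × closes — contains both P and ¬P.
  branch 2 (add ¬(¬Q → ((S ∧ ¬Q) ∨ (¬T ↔ (P ∨ ¬S)))), ¬(S ∧ (Q ∨ P))):
    ¬(¬Q → ((S ∧ ¬Q) ∨ (¬T ↔ (P ∨ ¬S)))): α-rule — add ¬Q, ¬((S ∧ ¬Q) ∨ (¬T ↔ (P ∨ ¬S))).
    ¬((S ∧ ¬Q) ∨ (¬T ↔ (P ∨ ¬S))): α-rule — add ¬(S ∧ ¬Q), ¬(¬T ↔ (P ∨ ¬S)).
    ¬(S ∧ (Q ∨ P)): β-rule — branch into ¬S  //  ¬(Q ∨ P).
      branch 2.1 (add ¬S):
        ¬(S ∧ ¬Q): β-rule — branch into ¬S  //  ¬¬Q.
          branch 2.1.1 (add ¬S):
            ¬(¬T ↔ (P ∨ ¬S)): β-rule — branch into ¬T, ¬(P ∨ ¬S)  //  ¬¬T, (P ∨ ¬S).
              branch 2.1.1.1 (add ¬T, ¬(P ∨ ¬S)):
                ¬(P ∨ ¬S): α-rule — add ¬P, ¬¬S.
                × closes — contains both S and ¬S.
              branch 2.1.1.2 (add ¬¬T, (P ∨ ¬S)):
                (P ∨ ¬S): β-rule — branch into P  //  ¬S.
                  branch 2.1.1.2.1 (add P):
                    ○ open, literals {P=true, Q=false, S=false, T=true}.
                  branch 2.1.1.2.2 (add ¬S):
                    ○ open, literals {Q=false, S=false, T=true}.
          branch 2.1.2 (add ¬¬Q):
            × closes — contains both Q and ¬Q.
      branch 2.2 (add ¬(Q ∨ P)):
        ¬(Q ∨ P): α-rule — add ¬Q, ¬P.
        ¬(S ∧ ¬Q): β-rule — branch into ¬S  //  ¬¬Q.
          branch 2.2.1 (add ¬S):
            ¬(¬T ↔ (P ∨ ¬S)): β-rule — branch into ¬T, ¬(P ∨ ¬S)  //  ¬¬T, (P ∨ ¬S).
              branch 2.2.1.1 (add ¬T, ¬(P ∨ ¬S)):
                ¬(P ∨ ¬S): α-rule — add ¬P, ¬¬S.
                × closes — contains both S and ¬S.
              branch 2.2.1.2 (add ¬¬T, (P ∨ ¬S)):
                (P ∨ ¬S): β-rule — branch into P  //  ¬S.
                  branch 2.2.1.2.1 (add P):
                    × closes — contains both P and ¬P.
                  branch 2.2.1.2.2 (add ¬S):
                    ○ open, literals {P=false, Q=false, S=false, T=true}.
          branch 2.2.2 (add ¬¬Q):
            × closes — contains both Q and ¬Q.
9 branches closed, 9 open.
Each open branch fixes some atoms; the unmentioned ones are free. Counting distinct full assignments: branch {Q=true, S=true} (P, R, T) contributes 8 new; branch {P=true, Q=true, S=true} (R, T) contributes 0 new; branch {P=true, Q=true, S=true, T=false} (R) contributes 0 new; branch {P=false, Q=true, S=true, T=true} (R) contributes 0 new; branch {P=true, Q=false, S=true} (R, T) contributes 4 new; branch {P=true, S=true, T=false} (Q, R) contributes 0 new; branch {P=true, Q=false, S=false, T=true} (R) contributes 2 new; branch {Q=false, S=false, T=true} (P, R) contributes 2 new; branch {P=false, Q=false, S=false, T=true} (R) contributes 0 new. Total: 16.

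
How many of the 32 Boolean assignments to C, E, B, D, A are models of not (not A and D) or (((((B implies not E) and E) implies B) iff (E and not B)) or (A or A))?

24

Initial set: {(not (not A and D) or (((((B implies not E) and E) implies B) iff (E and not B)) or (A or A)))}.
(not (not A and D) or (((((B implies not E) and E) implies B) iff (E and not B)) or (A or A))): β-rule — branch into not (not A and D)  //  (((((B implies not E) and E) implies B) iff (E and not B)) or (A or A)).
  branch 1 (add not (not A and D)):
    not (not A and D): β-rule — branch into not not A  //  not D.
      branch 1.1 (add not not A):
        ○ open, literals {A=T}.
      branch 1.2 (add not D):
        ○ open, literals {D=F}.
  branch 2 (add (((((B implies not E) and E) implies B) iff (E and not B)) or (A or A))):
    (((((B implies not E) and E) implies B) iff (E and not B)) or (A or A)): β-rule — branch into ((((B implies not E) and E) implies B) iff (E and not B))  //  (A or A).
      branch 2.1 (add ((((B implies not E) and E) implies B) iff (E and not B))):
        ((((B implies not E) and E) implies B) iff (E and not B)): β-rule — branch into (((B implies not E) and E) implies B), (E and not B)  //  not (((B implies not E) and E) implies B), not (E and not B).
          branch 2.1.1 (add (((B implies not E) and E) implies B), (E and not B)):
            (E and not B): α-rule — add E, not B.
            (((B implies not E) and E) implies B): β-rule — branch into not ((B implies not E) and E)  //  B.
              branch 2.1.1.1 (add not ((B implies not E) and E)):
                not ((B implies not E) and E): β-rule — branch into not (B implies not E)  //  not E.
                  branch 2.1.1.1.1 (add not (B implies not E)):
                    not (B implies not E): α-rule — add B, not not E.
                    × closes — contains both B and not B.
                  branch 2.1.1.1.2 (add not E):
                    × closes — contains both E and not E.
              branch 2.1.1.2 (add B):
                × closes — contains both B and not B.
          branch 2.1.2 (add not (((B implies not E) and E) implies B), not (E and not B)):
            not (((B implies not E) and E) implies B): α-rule — add ((B implies not E) and E), not B.
            ((B implies not E) and E): α-rule — add (B implies not E), E.
            not (E and not B): β-rule — branch into not E  //  not not B.
              branch 2.1.2.1 (add not E):
                × closes — contains both E and not E.
              branch 2.1.2.2 (add not not B):
                × closes — contains both B and not B.
      branch 2.2 (add (A or A)):
        (A or A): β-rule — branch into A  //  A.
          branch 2.2.1 (add A):
            ○ open, literals {A=T}.
          branch 2.2.2 (add A):
            ○ open, literals {A=T}.
5 branches closed, 4 open.
Each open branch fixes some atoms; the unmentioned ones are free. Counting distinct full assignments: branch {A=T} (C, E, B, D) contributes 16 new; branch {D=F} (C, E, B, A) contributes 8 new; branch {A=T} (C, E, B, D) contributes 0 new; branch {A=T} (C, E, B, D) contributes 0 new. Total: 24.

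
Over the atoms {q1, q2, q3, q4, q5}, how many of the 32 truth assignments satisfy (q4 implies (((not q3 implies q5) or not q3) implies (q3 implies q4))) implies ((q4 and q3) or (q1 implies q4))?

Initial set: {((q4 implies (((not q3 implies q5) or not q3) implies (q3 implies q4))) implies ((q4 and q3) or (q1 implies q4)))}.
((q4 implies (((not q3 implies q5) or not q3) implies (q3 implies q4))) implies ((q4 and q3) or (q1 implies q4))): β-rule — branch into not (q4 implies (((not q3 implies q5) or not q3) implies (q3 implies q4)))  //  ((q4 and q3) or (q1 implies q4)).
  branch 1 (add not (q4 implies (((not q3 implies q5) or not q3) implies (q3 implies q4)))):
    not (q4 implies (((not q3 implies q5) or not q3) implies (q3 implies q4))): α-rule — add q4, not (((not q3 implies q5) or not q3) implies (q3 implies q4)).
    not (((not q3 implies q5) or not q3) implies (q3 implies q4)): α-rule — add ((not q3 implies q5) or not q3), not (q3 implies q4).
    not (q3 implies q4): α-rule — add q3, not q4.
    × closes — contains both q4 and not q4.
  branch 2 (add ((q4 and q3) or (q1 implies q4))):
    ((q4 and q3) or (q1 implies q4)): β-rule — branch into (q4 and q3)  //  (q1 implies q4).
      branch 2.1 (add (q4 and q3)):
        (q4 and q3): α-rule — add q4, q3.
        ○ open, literals {q3=1, q4=1}.
      branch 2.2 (add (q1 implies q4)):
        (q1 implies q4): β-rule — branch into not q1  //  q4.
          branch 2.2.1 (add not q1):
            ○ open, literals {q1=0}.
          branch 2.2.2 (add q4):
            ○ open, literals {q4=1}.
1 branch closed, 3 open.
Each open branch fixes some atoms; the unmentioned ones are free. Counting distinct full assignments: branch {q3=1, q4=1} (q1, q2, q5) contributes 8 new; branch {q1=0} (q2, q3, q4, q5) contributes 12 new; branch {q4=1} (q1, q2, q3, q5) contributes 4 new. Total: 24.

24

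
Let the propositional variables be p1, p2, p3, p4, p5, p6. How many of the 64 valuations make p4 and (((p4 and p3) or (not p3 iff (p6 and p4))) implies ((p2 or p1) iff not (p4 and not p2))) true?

26

Initial set: {(p4 and (((p4 and p3) or (not p3 iff (p6 and p4))) implies ((p2 or p1) iff not (p4 and not p2))))}.
(p4 and (((p4 and p3) or (not p3 iff (p6 and p4))) implies ((p2 or p1) iff not (p4 and not p2)))): α-rule — add p4, (((p4 and p3) or (not p3 iff (p6 and p4))) implies ((p2 or p1) iff not (p4 and not p2))).
(((p4 and p3) or (not p3 iff (p6 and p4))) implies ((p2 or p1) iff not (p4 and not p2))): β-rule — branch into not ((p4 and p3) or (not p3 iff (p6 and p4)))  //  ((p2 or p1) iff not (p4 and not p2)).
  branch 1 (add not ((p4 and p3) or (not p3 iff (p6 and p4)))):
    not ((p4 and p3) or (not p3 iff (p6 and p4))): α-rule — add not (p4 and p3), not (not p3 iff (p6 and p4)).
    not (p4 and p3): β-rule — branch into not p4  //  not p3.
      branch 1.1 (add not p4):
        × closes — contains both p4 and not p4.
      branch 1.2 (add not p3):
        not (not p3 iff (p6 and p4)): β-rule — branch into not p3, not (p6 and p4)  //  not not p3, (p6 and p4).
          branch 1.2.1 (add not p3, not (p6 and p4)):
            not (p6 and p4): β-rule — branch into not p6  //  not p4.
              branch 1.2.1.1 (add not p6):
                ○ open, literals {p3=0, p4=1, p6=0}.
              branch 1.2.1.2 (add not p4):
                × closes — contains both p4 and not p4.
          branch 1.2.2 (add not not p3, (p6 and p4)):
            × closes — contains both p3 and not p3.
  branch 2 (add ((p2 or p1) iff not (p4 and not p2))):
    ((p2 or p1) iff not (p4 and not p2)): β-rule — branch into (p2 or p1), not (p4 and not p2)  //  not (p2 or p1), not not (p4 and not p2).
      branch 2.1 (add (p2 or p1), not (p4 and not p2)):
        (p2 or p1): β-rule — branch into p2  //  p1.
          branch 2.1.1 (add p2):
            not (p4 and not p2): β-rule — branch into not p4  //  not not p2.
              branch 2.1.1.1 (add not p4):
                × closes — contains both p4 and not p4.
              branch 2.1.1.2 (add not not p2):
                ○ open, literals {p2=1, p4=1}.
          branch 2.1.2 (add p1):
            not (p4 and not p2): β-rule — branch into not p4  //  not not p2.
              branch 2.1.2.1 (add not p4):
                × closes — contains both p4 and not p4.
              branch 2.1.2.2 (add not not p2):
                ○ open, literals {p1=1, p2=1, p4=1}.
      branch 2.2 (add not (p2 or p1), not not (p4 and not p2)):
        not (p2 or p1): α-rule — add not p2, not p1.
        not not (p4 and not p2): α-rule — add p4, not p2.
        ○ open, literals {p1=0, p2=0, p4=1}.
5 branches closed, 4 open.
Each open branch fixes some atoms; the unmentioned ones are free. Counting distinct full assignments: branch {p3=0, p4=1, p6=0} (p1, p2, p5) contributes 8 new; branch {p2=1, p4=1} (p1, p3, p5, p6) contributes 12 new; branch {p1=1, p2=1, p4=1} (p3, p5, p6) contributes 0 new; branch {p1=0, p2=0, p4=1} (p3, p5, p6) contributes 6 new. Total: 26.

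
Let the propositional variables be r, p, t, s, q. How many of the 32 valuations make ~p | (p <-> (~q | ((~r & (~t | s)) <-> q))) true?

Initial set: {T (~p | (p <-> (~q | ((~r & (~t | s)) <-> q))))}.
T (~p | (p <-> (~q | ((~r & (~t | s)) <-> q)))): β-rule — branch into T ~p  //  T (p <-> (~q | ((~r & (~t | s)) <-> q))).
  branch 1 (add T ~p):
    ○ open, literals {p=0}.
  branch 2 (add T (p <-> (~q | ((~r & (~t | s)) <-> q)))):
    T (p <-> (~q | ((~r & (~t | s)) <-> q))): β-rule — branch into T p, T (~q | ((~r & (~t | s)) <-> q))  //  F p, F (~q | ((~r & (~t | s)) <-> q)).
      branch 2.1 (add T p, T (~q | ((~r & (~t | s)) <-> q))):
        T (~q | ((~r & (~t | s)) <-> q)): β-rule — branch into T ~q  //  T ((~r & (~t | s)) <-> q).
          branch 2.1.1 (add T ~q):
            ○ open, literals {p=1, q=0}.
          branch 2.1.2 (add T ((~r & (~t | s)) <-> q)):
            T ((~r & (~t | s)) <-> q): β-rule — branch into T (~r & (~t | s)), T q  //  F (~r & (~t | s)), F q.
              branch 2.1.2.1 (add T (~r & (~t | s)), T q):
                T (~r & (~t | s)): α-rule — add T ~r, T (~t | s).
                T (~t | s): β-rule — branch into T ~t  //  T s.
                  branch 2.1.2.1.1 (add T ~t):
                    ○ open, literals {p=1, q=1, r=0, t=0}.
                  branch 2.1.2.1.2 (add T s):
                    ○ open, literals {p=1, q=1, r=0, s=1}.
              branch 2.1.2.2 (add F (~r & (~t | s)), F q):
                F (~r & (~t | s)): β-rule — branch into F ~r  //  F (~t | s).
                  branch 2.1.2.2.1 (add F ~r):
                    ○ open, literals {p=1, q=0, r=1}.
                  branch 2.1.2.2.2 (add F (~t | s)):
                    F (~t | s): α-rule — add F ~t, F s.
                    ○ open, literals {p=1, q=0, s=0, t=1}.
      branch 2.2 (add F p, F (~q | ((~r & (~t | s)) <-> q))):
        F (~q | ((~r & (~t | s)) <-> q)): α-rule — add F ~q, F ((~r & (~t | s)) <-> q).
        F ((~r & (~t | s)) <-> q): β-rule — branch into T (~r & (~t | s)), F q  //  F (~r & (~t | s)), T q.
          branch 2.2.1 (add T (~r & (~t | s)), F q):
            × closes — contains both q and ~q.
          branch 2.2.2 (add F (~r & (~t | s)), T q):
            F (~r & (~t | s)): β-rule — branch into F ~r  //  F (~t | s).
              branch 2.2.2.1 (add F ~r):
                ○ open, literals {p=0, q=1, r=1}.
              branch 2.2.2.2 (add F (~t | s)):
                F (~t | s): α-rule — add F ~t, F s.
                ○ open, literals {p=0, q=1, s=0, t=1}.
1 branch closed, 8 open.
Each open branch fixes some atoms; the unmentioned ones are free. Counting distinct full assignments: branch {p=0} (r, t, s, q) contributes 16 new; branch {p=1, q=0} (r, t, s) contributes 8 new; branch {p=1, q=1, r=0, t=0} (s) contributes 2 new; branch {p=1, q=1, r=0, s=1} (t) contributes 1 new; branch {p=1, q=0, r=1} (t, s) contributes 0 new; branch {p=1, q=0, s=0, t=1} (r) contributes 0 new; branch {p=0, q=1, r=1} (t, s) contributes 0 new; branch {p=0, q=1, s=0, t=1} (r) contributes 0 new. Total: 27.

27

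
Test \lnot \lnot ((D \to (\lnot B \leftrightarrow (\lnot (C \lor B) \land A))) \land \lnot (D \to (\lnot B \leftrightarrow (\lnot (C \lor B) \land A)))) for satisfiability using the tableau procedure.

Initial set: {T \lnot \lnot ((D \to (\lnot B \leftrightarrow (\lnot (C \lor B) \land A))) \land \lnot (D \to (\lnot B \leftrightarrow (\lnot (C \lor B) \land A))))}.
T \lnot \lnot ((D \to (\lnot B \leftrightarrow (\lnot (C \lor B) \land A))) \land \lnot (D \to (\lnot B \leftrightarrow (\lnot (C \lor B) \land A)))): drop double negation, giving T ((D \to (\lnot B \leftrightarrow (\lnot (C \lor B) \land A))) \land \lnot (D \to (\lnot B \leftrightarrow (\lnot (C \lor B) \land A)))).
T ((D \to (\lnot B \leftrightarrow (\lnot (C \lor B) \land A))) \land \lnot (D \to (\lnot B \leftrightarrow (\lnot (C \lor B) \land A)))): α-rule — add T (D \to (\lnot B \leftrightarrow (\lnot (C \lor B) \land A))), T \lnot (D \to (\lnot B \leftrightarrow (\lnot (C \lor B) \land A))).
T \lnot (D \to (\lnot B \leftrightarrow (\lnot (C \lor B) \land A))): α-rule — add T D, F (\lnot B \leftrightarrow (\lnot (C \lor B) \land A)).
T (D \to (\lnot B \leftrightarrow (\lnot (C \lor B) \land A))): β-rule — branch into F D  //  T (\lnot B \leftrightarrow (\lnot (C \lor B) \land A)).
  branch 1 (add F D):
    × closes — contains both D and \lnot D.
  branch 2 (add T (\lnot B \leftrightarrow (\lnot (C \lor B) \land A))):
    F (\lnot B \leftrightarrow (\lnot (C \lor B) \land A)): β-rule — branch into T \lnot B, F (\lnot (C \lor B) \land A)  //  F \lnot B, T (\lnot (C \lor B) \land A).
      branch 2.1 (add T \lnot B, F (\lnot (C \lor B) \land A)):
        T (\lnot B \leftrightarrow (\lnot (C \lor B) \land A)): β-rule — branch into T \lnot B, T (\lnot (C \lor B) \land A)  //  F \lnot B, F (\lnot (C \lor B) \land A).
          branch 2.1.1 (add T \lnot B, T (\lnot (C \lor B) \land A)):
            T (\lnot (C \lor B) \land A): α-rule — add T \lnot (C \lor B), T A.
            T \lnot (C \lor B): α-rule — add F C, F B.
            F (\lnot (C \lor B) \land A): β-rule — branch into F \lnot (C \lor B)  //  F A.
              branch 2.1.1.1 (add F \lnot (C \lor B)):
                F \lnot (C \lor B): β-rule — branch into T C  //  T B.
                  branch 2.1.1.1.1 (add T C):
                    × closes — contains both C and \lnot C.
                  branch 2.1.1.1.2 (add T B):
                    × closes — contains both B and \lnot B.
              branch 2.1.1.2 (add F A):
                × closes — contains both A and \lnot A.
          branch 2.1.2 (add F \lnot B, F (\lnot (C \lor B) \land A)):
            × closes — contains both B and \lnot B.
      branch 2.2 (add F \lnot B, T (\lnot (C \lor B) \land A)):
        T (\lnot (C \lor B) \land A): α-rule — add T \lnot (C \lor B), T A.
        T \lnot (C \lor B): α-rule — add F C, F B.
        × closes — contains both B and \lnot B.
All 6 branches close.
Every branch closed; the formula is unsatisfiable.

Unsatisfiable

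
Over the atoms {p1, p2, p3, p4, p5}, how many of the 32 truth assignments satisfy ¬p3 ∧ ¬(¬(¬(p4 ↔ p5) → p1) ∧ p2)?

14

Initial set: {(¬p3 ∧ ¬(¬(¬(p4 ↔ p5) → p1) ∧ p2))}.
(¬p3 ∧ ¬(¬(¬(p4 ↔ p5) → p1) ∧ p2)): α-rule — add ¬p3, ¬(¬(¬(p4 ↔ p5) → p1) ∧ p2).
¬(¬(¬(p4 ↔ p5) → p1) ∧ p2): β-rule — branch into ¬¬(¬(p4 ↔ p5) → p1)  //  ¬p2.
  branch 1 (add ¬¬(¬(p4 ↔ p5) → p1)):
    ¬¬(¬(p4 ↔ p5) → p1): β-rule — branch into ¬¬(p4 ↔ p5)  //  p1.
      branch 1.1 (add ¬¬(p4 ↔ p5)):
        ¬¬(p4 ↔ p5): β-rule — branch into p4, p5  //  ¬p4, ¬p5.
          branch 1.1.1 (add p4, p5):
            ○ open, literals {p3=F, p4=T, p5=T}.
          branch 1.1.2 (add ¬p4, ¬p5):
            ○ open, literals {p3=F, p4=F, p5=F}.
      branch 1.2 (add p1):
        ○ open, literals {p1=T, p3=F}.
  branch 2 (add ¬p2):
    ○ open, literals {p2=F, p3=F}.
0 branches closed, 4 open.
Each open branch fixes some atoms; the unmentioned ones are free. Counting distinct full assignments: branch {p3=F, p4=T, p5=T} (p1, p2) contributes 4 new; branch {p3=F, p4=F, p5=F} (p1, p2) contributes 4 new; branch {p1=T, p3=F} (p2, p4, p5) contributes 4 new; branch {p2=F, p3=F} (p1, p4, p5) contributes 2 new. Total: 14.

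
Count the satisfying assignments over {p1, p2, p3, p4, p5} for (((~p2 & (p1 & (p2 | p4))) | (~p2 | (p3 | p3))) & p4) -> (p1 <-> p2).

26

Initial set: {((((~p2 & (p1 & (p2 | p4))) | (~p2 | (p3 | p3))) & p4) -> (p1 <-> p2))}.
((((~p2 & (p1 & (p2 | p4))) | (~p2 | (p3 | p3))) & p4) -> (p1 <-> p2)): β-rule — branch into ~(((~p2 & (p1 & (p2 | p4))) | (~p2 | (p3 | p3))) & p4)  //  (p1 <-> p2).
  branch 1 (add ~(((~p2 & (p1 & (p2 | p4))) | (~p2 | (p3 | p3))) & p4)):
    ~(((~p2 & (p1 & (p2 | p4))) | (~p2 | (p3 | p3))) & p4): β-rule — branch into ~((~p2 & (p1 & (p2 | p4))) | (~p2 | (p3 | p3)))  //  ~p4.
      branch 1.1 (add ~((~p2 & (p1 & (p2 | p4))) | (~p2 | (p3 | p3)))):
        ~((~p2 & (p1 & (p2 | p4))) | (~p2 | (p3 | p3))): α-rule — add ~(~p2 & (p1 & (p2 | p4))), ~(~p2 | (p3 | p3)).
        ~(~p2 | (p3 | p3)): α-rule — add ~~p2, ~(p3 | p3).
        ~(p3 | p3): α-rule — add ~p3, ~p3.
        ~(~p2 & (p1 & (p2 | p4))): β-rule — branch into ~~p2  //  ~(p1 & (p2 | p4)).
          branch 1.1.1 (add ~~p2):
            ○ open, literals {p2=true, p3=false}.
          branch 1.1.2 (add ~(p1 & (p2 | p4))):
            ~(p1 & (p2 | p4)): β-rule — branch into ~p1  //  ~(p2 | p4).
              branch 1.1.2.1 (add ~p1):
                ○ open, literals {p1=false, p2=true, p3=false}.
              branch 1.1.2.2 (add ~(p2 | p4)):
                ~(p2 | p4): α-rule — add ~p2, ~p4.
                × closes — contains both p2 and ~p2.
      branch 1.2 (add ~p4):
        ○ open, literals {p4=false}.
  branch 2 (add (p1 <-> p2)):
    (p1 <-> p2): β-rule — branch into p1, p2  //  ~p1, ~p2.
      branch 2.1 (add p1, p2):
        ○ open, literals {p1=true, p2=true}.
      branch 2.2 (add ~p1, ~p2):
        ○ open, literals {p1=false, p2=false}.
1 branch closed, 5 open.
Each open branch fixes some atoms; the unmentioned ones are free. Counting distinct full assignments: branch {p2=true, p3=false} (p1, p4, p5) contributes 8 new; branch {p1=false, p2=true, p3=false} (p4, p5) contributes 0 new; branch {p4=false} (p1, p2, p3, p5) contributes 12 new; branch {p1=true, p2=true} (p3, p4, p5) contributes 2 new; branch {p1=false, p2=false} (p3, p4, p5) contributes 4 new. Total: 26.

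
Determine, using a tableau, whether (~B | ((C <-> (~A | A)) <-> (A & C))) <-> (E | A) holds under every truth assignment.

Assume the negation and expand:
Initial set: {~((~B | ((C <-> (~A | A)) <-> (A & C))) <-> (E | A))}.
~((~B | ((C <-> (~A | A)) <-> (A & C))) <-> (E | A)): β-rule — branch into (~B | ((C <-> (~A | A)) <-> (A & C))), ~(E | A)  //  ~(~B | ((C <-> (~A | A)) <-> (A & C))), (E | A).
  branch 1 (add (~B | ((C <-> (~A | A)) <-> (A & C))), ~(E | A)):
    ~(E | A): α-rule — add ~E, ~A.
    (~B | ((C <-> (~A | A)) <-> (A & C))): β-rule — branch into ~B  //  ((C <-> (~A | A)) <-> (A & C)).
      branch 1.1 (add ~B):
        ○ open, literals {A=F, B=F, E=F}.
      branch 1.2 (add ((C <-> (~A | A)) <-> (A & C))):
        ((C <-> (~A | A)) <-> (A & C)): β-rule — branch into (C <-> (~A | A)), (A & C)  //  ~(C <-> (~A | A)), ~(A & C).
          branch 1.2.1 (add (C <-> (~A | A)), (A & C)):
            (A & C): α-rule — add A, C.
            × closes — contains both A and ~A.
          branch 1.2.2 (add ~(C <-> (~A | A)), ~(A & C)):
            ~(C <-> (~A | A)): β-rule — branch into C, ~(~A | A)  //  ~C, (~A | A).
              branch 1.2.2.1 (add C, ~(~A | A)):
                ~(~A | A): α-rule — add ~~A, ~A.
                × closes — contains both A and ~A.
              branch 1.2.2.2 (add ~C, (~A | A)):
                ~(A & C): β-rule — branch into ~A  //  ~C.
                  branch 1.2.2.2.1 (add ~A):
                    (~A | A): β-rule — branch into ~A  //  A.
                      branch 1.2.2.2.1.1 (add ~A):
                        ○ open, literals {A=F, C=F, E=F}.
                      branch 1.2.2.2.1.2 (add A):
                        × closes — contains both A and ~A.
                  branch 1.2.2.2.2 (add ~C):
                    (~A | A): β-rule — branch into ~A  //  A.
                      branch 1.2.2.2.2.1 (add ~A):
                        ○ open, literals {A=F, C=F, E=F}.
                      branch 1.2.2.2.2.2 (add A):
                        × closes — contains both A and ~A.
  branch 2 (add ~(~B | ((C <-> (~A | A)) <-> (A & C))), (E | A)):
    ~(~B | ((C <-> (~A | A)) <-> (A & C))): α-rule — add ~~B, ~((C <-> (~A | A)) <-> (A & C)).
    (E | A): β-rule — branch into E  //  A.
      branch 2.1 (add E):
        ~((C <-> (~A | A)) <-> (A & C)): β-rule — branch into (C <-> (~A | A)), ~(A & C)  //  ~(C <-> (~A | A)), (A & C).
          branch 2.1.1 (add (C <-> (~A | A)), ~(A & C)):
            (C <-> (~A | A)): β-rule — branch into C, (~A | A)  //  ~C, ~(~A | A).
              branch 2.1.1.1 (add C, (~A | A)):
                ~(A & C): β-rule — branch into ~A  //  ~C.
                  branch 2.1.1.1.1 (add ~A):
                    (~A | A): β-rule — branch into ~A  //  A.
                      branch 2.1.1.1.1.1 (add ~A):
                        ○ open, literals {A=F, B=T, C=T, E=T}.
                      branch 2.1.1.1.1.2 (add A):
                        × closes — contains both A and ~A.
                  branch 2.1.1.1.2 (add ~C):
                    × closes — contains both C and ~C.
              branch 2.1.1.2 (add ~C, ~(~A | A)):
                ~(~A | A): α-rule — add ~~A, ~A.
                × closes — contains both A and ~A.
          branch 2.1.2 (add ~(C <-> (~A | A)), (A & C)):
            (A & C): α-rule — add A, C.
            ~(C <-> (~A | A)): β-rule — branch into C, ~(~A | A)  //  ~C, (~A | A).
              branch 2.1.2.1 (add C, ~(~A | A)):
                ~(~A | A): α-rule — add ~~A, ~A.
                × closes — contains both A and ~A.
              branch 2.1.2.2 (add ~C, (~A | A)):
                × closes — contains both C and ~C.
      branch 2.2 (add A):
        ~((C <-> (~A | A)) <-> (A & C)): β-rule — branch into (C <-> (~A | A)), ~(A & C)  //  ~(C <-> (~A | A)), (A & C).
          branch 2.2.1 (add (C <-> (~A | A)), ~(A & C)):
            (C <-> (~A | A)): β-rule — branch into C, (~A | A)  //  ~C, ~(~A | A).
              branch 2.2.1.1 (add C, (~A | A)):
                ~(A & C): β-rule — branch into ~A  //  ~C.
                  branch 2.2.1.1.1 (add ~A):
                    × closes — contains both A and ~A.
                  branch 2.2.1.1.2 (add ~C):
                    × closes — contains both C and ~C.
              branch 2.2.1.2 (add ~C, ~(~A | A)):
                ~(~A | A): α-rule — add ~~A, ~A.
                × closes — contains both A and ~A.
          branch 2.2.2 (add ~(C <-> (~A | A)), (A & C)):
            (A & C): α-rule — add A, C.
            ~(C <-> (~A | A)): β-rule — branch into C, ~(~A | A)  //  ~C, (~A | A).
              branch 2.2.2.1 (add C, ~(~A | A)):
                ~(~A | A): α-rule — add ~~A, ~A.
                × closes — contains both A and ~A.
              branch 2.2.2.2 (add ~C, (~A | A)):
                × closes — contains both C and ~C.
14 branches closed, 4 open.
An open branch gives a countermodel: A=F, B=F, E=F (unmentioned atoms arbitrary); under it the original formula is false.

Not valid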